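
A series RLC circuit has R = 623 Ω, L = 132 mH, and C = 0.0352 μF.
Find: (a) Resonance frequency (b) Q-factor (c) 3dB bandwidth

Step 1 — Resonance: ω₀ = 1/√(LC) = 1/√(0.132·3.52e-08) = 1.467e+04 rad/s.
Step 2 — f₀ = ω₀/(2π) = 2335 Hz.
Step 3 — Series Q: Q = ω₀L/R = 1.467e+04·0.132/623 = 3.108.
Step 4 — Bandwidth: Δω = ω₀/Q = 4720 rad/s; BW = Δω/(2π) = 751.2 Hz.

(a) f₀ = 2335 Hz  (b) Q = 3.108  (c) BW = 751.2 Hz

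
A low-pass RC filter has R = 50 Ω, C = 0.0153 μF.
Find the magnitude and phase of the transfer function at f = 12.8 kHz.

Step 1 — Angular frequency: ω = 2π·1.28e+04 = 8.042e+04 rad/s.
Step 2 — Transfer function: H(jω) = 1/(1 + jωRC).
Step 3 — Denominator: 1 + jωRC = 1 + j·8.042e+04·50·1.53e-08 = 1 + j0.06152.
Step 4 — H = 0.9962 - j0.06129.
Step 5 — Magnitude: |H| = 0.9981 (-0.0 dB); phase: φ = -3.5°.

|H| = 0.9981 (-0.0 dB), φ = -3.5°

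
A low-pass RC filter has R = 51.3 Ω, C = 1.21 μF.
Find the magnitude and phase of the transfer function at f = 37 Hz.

Step 1 — Angular frequency: ω = 2π·37 = 232.5 rad/s.
Step 2 — Transfer function: H(jω) = 1/(1 + jωRC).
Step 3 — Denominator: 1 + jωRC = 1 + j·232.5·51.3·1.21e-06 = 1 + j0.01443.
Step 4 — H = 0.9998 - j0.01443.
Step 5 — Magnitude: |H| = 0.9999 (-0.0 dB); phase: φ = -0.8°.

|H| = 0.9999 (-0.0 dB), φ = -0.8°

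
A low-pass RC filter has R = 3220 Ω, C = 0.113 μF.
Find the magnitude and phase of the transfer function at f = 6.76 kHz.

Step 1 — Angular frequency: ω = 2π·6760 = 4.247e+04 rad/s.
Step 2 — Transfer function: H(jω) = 1/(1 + jωRC).
Step 3 — Denominator: 1 + jωRC = 1 + j·4.247e+04·3220·1.13e-07 = 1 + j15.45.
Step 4 — H = 0.004169 - j0.06444.
Step 5 — Magnitude: |H| = 0.06457 (-23.8 dB); phase: φ = -86.3°.

|H| = 0.06457 (-23.8 dB), φ = -86.3°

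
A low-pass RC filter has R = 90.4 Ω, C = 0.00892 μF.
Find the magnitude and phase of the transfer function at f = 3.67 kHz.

Step 1 — Angular frequency: ω = 2π·3670 = 2.306e+04 rad/s.
Step 2 — Transfer function: H(jω) = 1/(1 + jωRC).
Step 3 — Denominator: 1 + jωRC = 1 + j·2.306e+04·90.4·8.92e-09 = 1 + j0.01859.
Step 4 — H = 0.9997 - j0.01859.
Step 5 — Magnitude: |H| = 0.9998 (-0.0 dB); phase: φ = -1.1°.

|H| = 0.9998 (-0.0 dB), φ = -1.1°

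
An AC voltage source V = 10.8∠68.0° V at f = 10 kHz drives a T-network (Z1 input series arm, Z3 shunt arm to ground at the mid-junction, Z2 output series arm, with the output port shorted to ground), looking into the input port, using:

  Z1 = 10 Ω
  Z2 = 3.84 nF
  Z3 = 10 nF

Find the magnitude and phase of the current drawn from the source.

Step 1 — Angular frequency: ω = 2π·f = 2π·1e+04 = 6.283e+04 rad/s.
Step 2 — Component impedances:
  Z1: Z = R = 10 Ω
  Z2: Z = 1/(jωC) = -j/(ω·C) = 0 - j4145 Ω
  Z3: Z = 1/(jωC) = -j/(ω·C) = 0 - j1592 Ω
Step 3 — With the output port shorted to ground, the output series arm Z2 runs from the junction to ground; the shunt arm Z3 also runs from the junction to ground. They appear in parallel: Z3 || Z2 = 0 - j1150 Ω.
Step 4 — Series with input arm Z1: Z_in = Z1 + (Z3 || Z2) = 10 - j1150 Ω = 1150∠-89.5° Ω.
Step 5 — Source phasor: V = 10.8∠68.0° V = 4.046 + j10.01 V.
Step 6 — Ohm's law: I = V / Z_total = (4.046 + j10.01) / (10 - j1150) = -0.008676 + j0.003594 A.
Step 7 — Convert to polar: |I| = 0.009391 A, ∠I = 157.5°.

I = 0.009391∠157.5° A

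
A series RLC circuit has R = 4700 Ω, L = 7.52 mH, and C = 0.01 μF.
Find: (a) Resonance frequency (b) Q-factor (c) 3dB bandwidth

Step 1 — Resonance condition Im(Z)=0 gives ω₀ = 1/√(LC).
Step 2 — ω₀ = 1/√(0.00752·1e-08) = 1.153e+05 rad/s.
Step 3 — f₀ = ω₀/(2π) = 1.835e+04 Hz.
Step 4 — Series Q: Q = ω₀L/R = 1.153e+05·0.00752/4700 = 0.1845.
Step 5 — 3dB bandwidth: Δω = ω₀/Q = 6.25e+05 rad/s; BW = Δω/(2π) = 9.947e+04 Hz.

(a) f₀ = 1.835e+04 Hz  (b) Q = 0.1845  (c) BW = 9.947e+04 Hz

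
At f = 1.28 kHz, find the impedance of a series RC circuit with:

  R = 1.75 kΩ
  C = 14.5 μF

Step 1 — Angular frequency: ω = 2π·f = 2π·1280 = 8042 rad/s.
Step 2 — Component impedances:
  R: Z = R = 1750 Ω
  C: Z = 1/(jωC) = -j/(ω·C) = 0 - j8.575 Ω
Step 3 — Series combination: Z_total = R + C = 1750 - j8.575 Ω = 1750∠-0.3° Ω.

Z = 1750 - j8.575 Ω = 1750∠-0.3° Ω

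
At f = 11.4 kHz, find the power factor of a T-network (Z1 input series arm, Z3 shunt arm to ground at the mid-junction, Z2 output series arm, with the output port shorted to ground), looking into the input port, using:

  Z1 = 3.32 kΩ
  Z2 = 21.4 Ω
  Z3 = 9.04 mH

Step 1 — Angular frequency: ω = 2π·f = 2π·1.14e+04 = 7.163e+04 rad/s.
Step 2 — Component impedances:
  Z1: Z = R = 3320 Ω
  Z2: Z = R = 21.4 Ω
  Z3: Z = jωL = j·7.163e+04·0.00904 = 0 + j647.5 Ω
Step 3 — With the output port shorted to ground, the output series arm Z2 runs from the junction to ground; the shunt arm Z3 also runs from the junction to ground. They appear in parallel: Z3 || Z2 = 21.38 + j0.7065 Ω.
Step 4 — Series with input arm Z1: Z_in = Z1 + (Z3 || Z2) = 3341 + j0.7065 Ω = 3341∠0.0° Ω.
Step 5 — Power factor: PF = cos(φ) = Re(Z)/|Z| = 3341/3341 = 1.
Step 6 — Type: Im(Z) = 0.7065 ⇒ lagging (phase φ = 0.0°).

PF = 1 (lagging, φ = 0.0°)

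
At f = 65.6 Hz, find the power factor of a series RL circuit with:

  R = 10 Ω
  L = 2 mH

Step 1 — Angular frequency: ω = 2π·f = 2π·65.6 = 412.2 rad/s.
Step 2 — Component impedances:
  R: Z = R = 10 Ω
  L: Z = jωL = j·412.2·0.002 = 0 + j0.8244 Ω
Step 3 — Series combination: Z_total = R + L = 10 + j0.8244 Ω = 10.03∠4.7° Ω.
Step 4 — Power factor: PF = cos(φ) = Re(Z)/|Z| = 10/10.034 = 0.9966.
Step 5 — Type: Im(Z) = 0.8244 ⇒ lagging (phase φ = 4.7°).

PF = 0.9966 (lagging, φ = 4.7°)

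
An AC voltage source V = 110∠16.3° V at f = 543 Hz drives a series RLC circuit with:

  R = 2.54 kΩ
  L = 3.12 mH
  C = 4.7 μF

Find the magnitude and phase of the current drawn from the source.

Step 1 — Angular frequency: ω = 2π·f = 2π·543 = 3412 rad/s.
Step 2 — Component impedances:
  R: Z = R = 2540 Ω
  L: Z = jωL = j·3412·0.00312 = 0 + j10.64 Ω
  C: Z = 1/(jωC) = -j/(ω·C) = 0 - j62.36 Ω
Step 3 — Series combination: Z_total = R + L + C = 2540 - j51.72 Ω = 2541∠-1.2° Ω.
Step 4 — Source phasor: V = 110∠16.3° V = 105.6 + j30.87 V.
Step 5 — Ohm's law: I = V / Z_total = (105.6 + j30.87) / (2540 - j51.72) = 0.0413 + j0.013 A.
Step 6 — Convert to polar: |I| = 0.0433 A, ∠I = 17.5°.

I = 0.0433∠17.5° A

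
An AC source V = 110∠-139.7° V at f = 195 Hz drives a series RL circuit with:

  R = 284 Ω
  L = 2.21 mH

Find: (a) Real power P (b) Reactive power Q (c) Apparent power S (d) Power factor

Step 1 — Angular frequency: ω = 2π·f = 2π·195 = 1225 rad/s.
Step 2 — Component impedances:
  R: Z = R = 284 Ω
  L: Z = jωL = j·1225·0.00221 = 0 + j2.708 Ω
Step 3 — Series combination: Z_total = R + L = 284 + j2.708 Ω = 284∠0.5° Ω.
Step 4 — Source phasor: V = 110∠-139.7° V = -83.89 - j71.15 V.
Step 5 — Current: I = V / Z = -0.2978 - j0.2477 A = 0.3873∠-140.2° A.
Step 6 — Complex power: S = V·I* = 42.6 + j0.4062 VA.
Step 7 — Real power: P = Re(S) = 42.6 W.
Step 8 — Reactive power: Q = Im(S) = 0.4062 VAR.
Step 9 — Apparent power: |S| = 42.6 VA.
Step 10 — Power factor: PF = P/|S| = 1 (lagging).

(a) P = 42.6 W  (b) Q = 0.4062 VAR  (c) S = 42.6 VA  (d) PF = 1 (lagging)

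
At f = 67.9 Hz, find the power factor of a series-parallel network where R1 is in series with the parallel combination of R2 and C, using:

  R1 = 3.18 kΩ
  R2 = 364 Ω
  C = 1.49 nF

Step 1 — Angular frequency: ω = 2π·f = 2π·67.9 = 426.6 rad/s.
Step 2 — Component impedances:
  R1: Z = R = 3180 Ω
  R2: Z = R = 364 Ω
  C: Z = 1/(jωC) = -j/(ω·C) = 0 - j1.573e+06 Ω
Step 3 — Parallel branch: R2 || C = 1/(1/R2 + 1/C) = 364 - j0.08422 Ω.
Step 4 — Series with R1: Z_total = R1 + (R2 || C) = 3544 - j0.08422 Ω = 3544∠-0.0° Ω.
Step 5 — Power factor: PF = cos(φ) = Re(Z)/|Z| = 3544/3544 = 1.
Step 6 — Type: Im(Z) = -0.08422 ⇒ leading (phase φ = -0.0°).

PF = 1 (leading, φ = -0.0°)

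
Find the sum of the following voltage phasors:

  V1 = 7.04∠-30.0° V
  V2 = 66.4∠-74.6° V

Step 1 — Convert each phasor to rectangular form:
  V1 = 7.04·(cos(-30.0°) + j·sin(-30.0°)) = 6.097 - j3.52 V
  V2 = 66.4·(cos(-74.6°) + j·sin(-74.6°)) = 17.63 - j64.02 V
Step 2 — Sum components: V_total = 23.73 - j67.54 V.
Step 3 — Convert to polar: |V_total| = 71.58 V, ∠V_total = -70.6°.

V_total = 71.58∠-70.6° V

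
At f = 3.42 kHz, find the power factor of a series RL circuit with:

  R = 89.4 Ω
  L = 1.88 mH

Step 1 — Angular frequency: ω = 2π·f = 2π·3420 = 2.149e+04 rad/s.
Step 2 — Component impedances:
  R: Z = R = 89.4 Ω
  L: Z = jωL = j·2.149e+04·0.00188 = 0 + j40.4 Ω
Step 3 — Series combination: Z_total = R + L = 89.4 + j40.4 Ω = 98.1∠24.3° Ω.
Step 4 — Power factor: PF = cos(φ) = Re(Z)/|Z| = 89.4/98.1 = 0.9113.
Step 5 — Type: Im(Z) = 40.4 ⇒ lagging (phase φ = 24.3°).

PF = 0.9113 (lagging, φ = 24.3°)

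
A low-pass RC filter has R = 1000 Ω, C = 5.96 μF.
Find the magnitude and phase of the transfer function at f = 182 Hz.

Step 1 — Angular frequency: ω = 2π·182 = 1144 rad/s.
Step 2 — Transfer function: H(jω) = 1/(1 + jωRC).
Step 3 — Denominator: 1 + jωRC = 1 + j·1144·1000·5.96e-06 = 1 + j6.815.
Step 4 — H = 0.02107 - j0.1436.
Step 5 — Magnitude: |H| = 0.1452 (-16.8 dB); phase: φ = -81.7°.

|H| = 0.1452 (-16.8 dB), φ = -81.7°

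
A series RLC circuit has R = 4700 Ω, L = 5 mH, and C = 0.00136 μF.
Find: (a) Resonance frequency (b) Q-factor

Step 1 — Resonance condition Im(Z)=0 gives ω₀ = 1/√(LC).
Step 2 — ω₀ = 1/√(0.005·1.36e-09) = 3.835e+05 rad/s.
Step 3 — f₀ = ω₀/(2π) = 6.103e+04 Hz.
Step 4 — Series Q: Q = ω₀L/R = 3.835e+05·0.005/4700 = 0.408.

(a) f₀ = 6.103e+04 Hz  (b) Q = 0.408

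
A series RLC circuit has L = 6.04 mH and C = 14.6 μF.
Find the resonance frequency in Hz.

Step 1 — Resonance condition Im(Z)=0 gives ω₀ = 1/√(LC).
Step 2 — ω₀ = 1/√(0.00604·1.46e-05) = 3367 rad/s.
Step 3 — f₀ = ω₀/(2π) = 536 Hz.

f₀ = 536 Hz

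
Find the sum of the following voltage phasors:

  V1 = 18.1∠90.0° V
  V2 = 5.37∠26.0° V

Step 1 — Convert each phasor to rectangular form:
  V1 = 18.1·(cos(90.0°) + j·sin(90.0°)) = 0 + j18.1 V
  V2 = 5.37·(cos(26.0°) + j·sin(26.0°)) = 4.827 + j2.354 V
Step 2 — Sum components: V_total = 4.827 + j20.45 V.
Step 3 — Convert to polar: |V_total| = 21.02 V, ∠V_total = 76.7°.

V_total = 21.02∠76.7° V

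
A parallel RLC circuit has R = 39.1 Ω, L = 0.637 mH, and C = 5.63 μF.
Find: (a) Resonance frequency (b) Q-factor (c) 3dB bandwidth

Step 1 — Resonance: ω₀ = 1/√(LC) = 1/√(0.000637·5.63e-06) = 1.67e+04 rad/s.
Step 2 — f₀ = ω₀/(2π) = 2658 Hz.
Step 3 — Parallel Q: Q = R/(ω₀L) = 39.1/(1.67e+04·0.000637) = 3.676.
Step 4 — Bandwidth: Δω = ω₀/Q = 4543 rad/s; BW = Δω/(2π) = 723 Hz.

(a) f₀ = 2658 Hz  (b) Q = 3.676  (c) BW = 723 Hz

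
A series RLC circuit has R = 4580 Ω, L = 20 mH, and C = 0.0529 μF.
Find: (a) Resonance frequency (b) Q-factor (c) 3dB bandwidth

Step 1 — Resonance: ω₀ = 1/√(LC) = 1/√(0.02·5.29e-08) = 3.074e+04 rad/s.
Step 2 — f₀ = ω₀/(2π) = 4893 Hz.
Step 3 — Series Q: Q = ω₀L/R = 3.074e+04·0.02/4580 = 0.1343.
Step 4 — Bandwidth: Δω = ω₀/Q = 2.29e+05 rad/s; BW = Δω/(2π) = 3.645e+04 Hz.

(a) f₀ = 4893 Hz  (b) Q = 0.1343  (c) BW = 3.645e+04 Hz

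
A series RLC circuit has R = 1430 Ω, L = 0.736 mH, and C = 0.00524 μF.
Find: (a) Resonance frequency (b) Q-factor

Step 1 — Resonance condition Im(Z)=0 gives ω₀ = 1/√(LC).
Step 2 — ω₀ = 1/√(0.000736·5.24e-09) = 5.092e+05 rad/s.
Step 3 — f₀ = ω₀/(2π) = 8.104e+04 Hz.
Step 4 — Series Q: Q = ω₀L/R = 5.092e+05·0.000736/1430 = 0.2621.

(a) f₀ = 8.104e+04 Hz  (b) Q = 0.2621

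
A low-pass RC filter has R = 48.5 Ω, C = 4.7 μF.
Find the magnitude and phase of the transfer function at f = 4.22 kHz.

Step 1 — Angular frequency: ω = 2π·4220 = 2.652e+04 rad/s.
Step 2 — Transfer function: H(jω) = 1/(1 + jωRC).
Step 3 — Denominator: 1 + jωRC = 1 + j·2.652e+04·48.5·4.7e-06 = 1 + j6.044.
Step 4 — H = 0.02664 - j0.161.
Step 5 — Magnitude: |H| = 0.1632 (-15.7 dB); phase: φ = -80.6°.

|H| = 0.1632 (-15.7 dB), φ = -80.6°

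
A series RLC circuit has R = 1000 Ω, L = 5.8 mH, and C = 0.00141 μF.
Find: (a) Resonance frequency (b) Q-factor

Step 1 — Resonance condition Im(Z)=0 gives ω₀ = 1/√(LC).
Step 2 — ω₀ = 1/√(0.0058·1.41e-09) = 3.497e+05 rad/s.
Step 3 — f₀ = ω₀/(2π) = 5.565e+04 Hz.
Step 4 — Series Q: Q = ω₀L/R = 3.497e+05·0.0058/1000 = 2.028.

(a) f₀ = 5.565e+04 Hz  (b) Q = 2.028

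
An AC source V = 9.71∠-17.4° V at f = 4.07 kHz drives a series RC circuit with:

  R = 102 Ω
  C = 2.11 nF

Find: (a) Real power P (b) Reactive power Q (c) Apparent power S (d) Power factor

Step 1 — Angular frequency: ω = 2π·f = 2π·4070 = 2.557e+04 rad/s.
Step 2 — Component impedances:
  R: Z = R = 102 Ω
  C: Z = 1/(jωC) = -j/(ω·C) = 0 - j1.853e+04 Ω
Step 3 — Series combination: Z_total = R + C = 102 - j1.853e+04 Ω = 1.853e+04∠-89.7° Ω.
Step 4 — Source phasor: V = 9.71∠-17.4° V = 9.266 - j2.904 V.
Step 5 — Current: I = V / Z = 0.0001594 + j0.0004991 A = 0.0005239∠72.3° A.
Step 6 — Complex power: S = V·I* = 2.8e-05 - j0.005087 VA.
Step 7 — Real power: P = Re(S) = 2.8e-05 W.
Step 8 — Reactive power: Q = Im(S) = -0.005087 VAR.
Step 9 — Apparent power: |S| = 0.005087 VA.
Step 10 — Power factor: PF = P/|S| = 0.005504 (leading).

(a) P = 2.8e-05 W  (b) Q = -0.005087 VAR  (c) S = 0.005087 VA  (d) PF = 0.005504 (leading)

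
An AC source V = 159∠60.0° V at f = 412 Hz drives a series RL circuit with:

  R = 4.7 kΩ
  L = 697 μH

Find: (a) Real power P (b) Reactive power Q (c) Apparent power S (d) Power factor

Step 1 — Angular frequency: ω = 2π·f = 2π·412 = 2589 rad/s.
Step 2 — Component impedances:
  R: Z = R = 4700 Ω
  L: Z = jωL = j·2589·0.000697 = 0 + j1.804 Ω
Step 3 — Series combination: Z_total = R + L = 4700 + j1.804 Ω = 4700∠0.0° Ω.
Step 4 — Source phasor: V = 159∠60.0° V = 79.5 + j137.7 V.
Step 5 — Current: I = V / Z = 0.01693 + j0.02929 A = 0.03383∠60.0° A.
Step 6 — Complex power: S = V·I* = 5.379 + j0.002065 VA.
Step 7 — Real power: P = Re(S) = 5.379 W.
Step 8 — Reactive power: Q = Im(S) = 0.002065 VAR.
Step 9 — Apparent power: |S| = 5.379 VA.
Step 10 — Power factor: PF = P/|S| = 1 (lagging).

(a) P = 5.379 W  (b) Q = 0.002065 VAR  (c) S = 5.379 VA  (d) PF = 1 (lagging)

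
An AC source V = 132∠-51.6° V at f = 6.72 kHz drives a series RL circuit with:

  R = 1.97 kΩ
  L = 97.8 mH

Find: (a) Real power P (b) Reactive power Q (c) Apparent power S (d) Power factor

Step 1 — Angular frequency: ω = 2π·f = 2π·6720 = 4.222e+04 rad/s.
Step 2 — Component impedances:
  R: Z = R = 1970 Ω
  L: Z = jωL = j·4.222e+04·0.0978 = 0 + j4129 Ω
Step 3 — Series combination: Z_total = R + L = 1970 + j4129 Ω = 4575∠64.5° Ω.
Step 4 — Source phasor: V = 132∠-51.6° V = 81.99 - j103.4 V.
Step 5 — Current: I = V / Z = -0.01269 - j0.02591 A = 0.02885∠-116.1° A.
Step 6 — Complex power: S = V·I* = 1.64 + j3.437 VA.
Step 7 — Real power: P = Re(S) = 1.64 W.
Step 8 — Reactive power: Q = Im(S) = 3.437 VAR.
Step 9 — Apparent power: |S| = 3.808 VA.
Step 10 — Power factor: PF = P/|S| = 0.4306 (lagging).

(a) P = 1.64 W  (b) Q = 3.437 VAR  (c) S = 3.808 VA  (d) PF = 0.4306 (lagging)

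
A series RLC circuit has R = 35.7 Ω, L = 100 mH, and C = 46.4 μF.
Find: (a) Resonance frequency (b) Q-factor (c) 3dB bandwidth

Step 1 — Resonance: ω₀ = 1/√(LC) = 1/√(0.1·4.64e-05) = 464.2 rad/s.
Step 2 — f₀ = ω₀/(2π) = 73.89 Hz.
Step 3 — Series Q: Q = ω₀L/R = 464.2·0.1/35.7 = 1.3.
Step 4 — Bandwidth: Δω = ω₀/Q = 357 rad/s; BW = Δω/(2π) = 56.82 Hz.

(a) f₀ = 73.89 Hz  (b) Q = 1.3  (c) BW = 56.82 Hz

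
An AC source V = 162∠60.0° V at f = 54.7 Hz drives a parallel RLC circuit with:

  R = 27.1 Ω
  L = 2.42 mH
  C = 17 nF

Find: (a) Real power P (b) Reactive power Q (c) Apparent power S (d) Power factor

Step 1 — Angular frequency: ω = 2π·f = 2π·54.7 = 343.7 rad/s.
Step 2 — Component impedances:
  R: Z = R = 27.1 Ω
  L: Z = jωL = j·343.7·0.00242 = 0 + j0.8317 Ω
  C: Z = 1/(jωC) = -j/(ω·C) = 0 - j1.712e+05 Ω
Step 3 — Parallel combination: 1/Z_total = 1/R + 1/L + 1/C; Z_total = 0.0255 + j0.831 Ω = 0.8313∠88.2° Ω.
Step 4 — Source phasor: V = 162∠60.0° V = 81 + j140.3 V.
Step 5 — Current: I = V / Z = 171.7 - j92.21 A = 194.9∠-28.2° A.
Step 6 — Complex power: S = V·I* = 968.4 + j3.155e+04 VA.
Step 7 — Real power: P = Re(S) = 968.4 W.
Step 8 — Reactive power: Q = Im(S) = 3.155e+04 VAR.
Step 9 — Apparent power: |S| = 3.157e+04 VA.
Step 10 — Power factor: PF = P/|S| = 0.03068 (lagging).

(a) P = 968.4 W  (b) Q = 3.155e+04 VAR  (c) S = 3.157e+04 VA  (d) PF = 0.03068 (lagging)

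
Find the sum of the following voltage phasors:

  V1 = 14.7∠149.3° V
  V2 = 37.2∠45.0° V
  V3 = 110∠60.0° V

Step 1 — Convert each phasor to rectangular form:
  V1 = 14.7·(cos(149.3°) + j·sin(149.3°)) = -12.64 + j7.505 V
  V2 = 37.2·(cos(45.0°) + j·sin(45.0°)) = 26.3 + j26.3 V
  V3 = 110·(cos(60.0°) + j·sin(60.0°)) = 55 + j95.26 V
Step 2 — Sum components: V_total = 68.66 + j129.1 V.
Step 3 — Convert to polar: |V_total| = 146.2 V, ∠V_total = 62.0°.

V_total = 146.2∠62.0° V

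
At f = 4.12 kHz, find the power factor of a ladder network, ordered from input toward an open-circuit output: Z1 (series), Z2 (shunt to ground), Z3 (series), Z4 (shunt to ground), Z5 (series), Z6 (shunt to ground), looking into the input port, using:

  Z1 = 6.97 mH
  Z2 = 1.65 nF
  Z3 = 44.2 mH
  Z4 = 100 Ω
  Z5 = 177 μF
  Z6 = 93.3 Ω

Step 1 — Angular frequency: ω = 2π·f = 2π·4120 = 2.589e+04 rad/s.
Step 2 — Component impedances:
  Z1: Z = jωL = j·2.589e+04·0.00697 = 0 + j180.4 Ω
  Z2: Z = 1/(jωC) = -j/(ω·C) = 0 - j2.341e+04 Ω
  Z3: Z = jωL = j·2.589e+04·0.0442 = 0 + j1144 Ω
  Z4: Z = R = 100 Ω
  Z5: Z = 1/(jωC) = -j/(ω·C) = 0 - j0.2182 Ω
  Z6: Z = R = 93.3 Ω
Step 3 — Ladder network (open output): work backward from the far end, alternating series and parallel combinations. Z_in = 53.35 + j1383 Ω = 1384∠87.8° Ω.
Step 4 — Power factor: PF = cos(φ) = Re(Z)/|Z| = 53.354/1384.3 = 0.03854.
Step 5 — Type: Im(Z) = 1383 ⇒ lagging (phase φ = 87.8°).

PF = 0.03854 (lagging, φ = 87.8°)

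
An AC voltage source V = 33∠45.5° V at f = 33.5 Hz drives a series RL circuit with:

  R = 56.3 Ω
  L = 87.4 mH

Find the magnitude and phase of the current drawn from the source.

Step 1 — Angular frequency: ω = 2π·f = 2π·33.5 = 210.5 rad/s.
Step 2 — Component impedances:
  R: Z = R = 56.3 Ω
  L: Z = jωL = j·210.5·0.0874 = 0 + j18.4 Ω
Step 3 — Series combination: Z_total = R + L = 56.3 + j18.4 Ω = 59.23∠18.1° Ω.
Step 4 — Source phasor: V = 33∠45.5° V = 23.13 + j23.54 V.
Step 5 — Ohm's law: I = V / Z_total = (23.13 + j23.54) / (56.3 + j18.4) = 0.4946 + j0.2564 A.
Step 6 — Convert to polar: |I| = 0.5572 A, ∠I = 27.4°.

I = 0.5572∠27.4° A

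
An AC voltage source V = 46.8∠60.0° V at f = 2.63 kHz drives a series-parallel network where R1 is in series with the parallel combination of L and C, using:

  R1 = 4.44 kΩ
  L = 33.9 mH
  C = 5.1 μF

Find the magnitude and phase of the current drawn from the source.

Step 1 — Angular frequency: ω = 2π·f = 2π·2630 = 1.652e+04 rad/s.
Step 2 — Component impedances:
  R1: Z = R = 4440 Ω
  L: Z = jωL = j·1.652e+04·0.0339 = 0 + j560.2 Ω
  C: Z = 1/(jωC) = -j/(ω·C) = 0 - j11.87 Ω
Step 3 — Parallel branch: L || C = 1/(1/L + 1/C) = 0 - j12.12 Ω.
Step 4 — Series with R1: Z_total = R1 + (L || C) = 4440 - j12.12 Ω = 4440∠-0.2° Ω.
Step 5 — Source phasor: V = 46.8∠60.0° V = 23.4 + j40.53 V.
Step 6 — Ohm's law: I = V / Z_total = (23.4 + j40.53) / (4440 - j12.12) = 0.005245 + j0.009143 A.
Step 7 — Convert to polar: |I| = 0.01054 A, ∠I = 60.2°.

I = 0.01054∠60.2° A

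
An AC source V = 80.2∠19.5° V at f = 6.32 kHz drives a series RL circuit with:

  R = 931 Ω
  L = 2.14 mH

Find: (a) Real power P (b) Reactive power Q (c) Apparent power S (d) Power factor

Step 1 — Angular frequency: ω = 2π·f = 2π·6320 = 3.971e+04 rad/s.
Step 2 — Component impedances:
  R: Z = R = 931 Ω
  L: Z = jωL = j·3.971e+04·0.00214 = 0 + j84.98 Ω
Step 3 — Series combination: Z_total = R + L = 931 + j84.98 Ω = 934.9∠5.2° Ω.
Step 4 — Source phasor: V = 80.2∠19.5° V = 75.6 + j26.77 V.
Step 5 — Current: I = V / Z = 0.08313 + j0.02117 A = 0.08579∠14.3° A.
Step 6 — Complex power: S = V·I* = 6.852 + j0.6254 VA.
Step 7 — Real power: P = Re(S) = 6.852 W.
Step 8 — Reactive power: Q = Im(S) = 0.6254 VAR.
Step 9 — Apparent power: |S| = 6.88 VA.
Step 10 — Power factor: PF = P/|S| = 0.9959 (lagging).

(a) P = 6.852 W  (b) Q = 0.6254 VAR  (c) S = 6.88 VA  (d) PF = 0.9959 (lagging)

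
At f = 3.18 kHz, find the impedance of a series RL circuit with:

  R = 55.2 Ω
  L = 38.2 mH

Step 1 — Angular frequency: ω = 2π·f = 2π·3180 = 1.998e+04 rad/s.
Step 2 — Component impedances:
  R: Z = R = 55.2 Ω
  L: Z = jωL = j·1.998e+04·0.0382 = 0 + j763.3 Ω
Step 3 — Series combination: Z_total = R + L = 55.2 + j763.3 Ω = 765.2∠85.9° Ω.

Z = 55.2 + j763.3 Ω = 765.2∠85.9° Ω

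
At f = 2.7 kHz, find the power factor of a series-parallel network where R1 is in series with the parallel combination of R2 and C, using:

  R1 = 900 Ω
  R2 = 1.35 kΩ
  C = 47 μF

Step 1 — Angular frequency: ω = 2π·f = 2π·2700 = 1.696e+04 rad/s.
Step 2 — Component impedances:
  R1: Z = R = 900 Ω
  R2: Z = R = 1350 Ω
  C: Z = 1/(jωC) = -j/(ω·C) = 0 - j1.254 Ω
Step 3 — Parallel branch: R2 || C = 1/(1/R2 + 1/C) = 0.001165 - j1.254 Ω.
Step 4 — Series with R1: Z_total = R1 + (R2 || C) = 900 - j1.254 Ω = 900∠-0.1° Ω.
Step 5 — Power factor: PF = cos(φ) = Re(Z)/|Z| = 900/900 = 1.
Step 6 — Type: Im(Z) = -1.254 ⇒ leading (phase φ = -0.1°).

PF = 1 (leading, φ = -0.1°)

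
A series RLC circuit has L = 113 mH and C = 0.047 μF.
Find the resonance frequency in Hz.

Step 1 — Resonance condition Im(Z)=0 gives ω₀ = 1/√(LC).
Step 2 — ω₀ = 1/√(0.113·4.7e-08) = 1.372e+04 rad/s.
Step 3 — f₀ = ω₀/(2π) = 2184 Hz.

f₀ = 2184 Hz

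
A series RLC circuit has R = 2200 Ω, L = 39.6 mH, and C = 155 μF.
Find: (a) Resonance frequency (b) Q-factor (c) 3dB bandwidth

Step 1 — Resonance condition Im(Z)=0 gives ω₀ = 1/√(LC).
Step 2 — ω₀ = 1/√(0.0396·0.000155) = 403.6 rad/s.
Step 3 — f₀ = ω₀/(2π) = 64.24 Hz.
Step 4 — Series Q: Q = ω₀L/R = 403.6·0.0396/2200 = 0.007265.
Step 5 — 3dB bandwidth: Δω = ω₀/Q = 5.556e+04 rad/s; BW = Δω/(2π) = 8842 Hz.

(a) f₀ = 64.24 Hz  (b) Q = 0.007265  (c) BW = 8842 Hz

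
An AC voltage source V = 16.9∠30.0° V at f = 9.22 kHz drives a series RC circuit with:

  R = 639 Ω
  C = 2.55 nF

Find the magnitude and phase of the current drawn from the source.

Step 1 — Angular frequency: ω = 2π·f = 2π·9220 = 5.793e+04 rad/s.
Step 2 — Component impedances:
  R: Z = R = 639 Ω
  C: Z = 1/(jωC) = -j/(ω·C) = 0 - j6769 Ω
Step 3 — Series combination: Z_total = R + C = 639 - j6769 Ω = 6799∠-84.6° Ω.
Step 4 — Source phasor: V = 16.9∠30.0° V = 14.64 + j8.45 V.
Step 5 — Ohm's law: I = V / Z_total = (14.64 + j8.45) / (639 - j6769) = -0.001035 + j0.00226 A.
Step 6 — Convert to polar: |I| = 0.002485 A, ∠I = 114.6°.

I = 0.002485∠114.6° A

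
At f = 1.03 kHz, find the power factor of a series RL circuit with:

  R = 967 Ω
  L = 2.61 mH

Step 1 — Angular frequency: ω = 2π·f = 2π·1030 = 6472 rad/s.
Step 2 — Component impedances:
  R: Z = R = 967 Ω
  L: Z = jωL = j·6472·0.00261 = 0 + j16.89 Ω
Step 3 — Series combination: Z_total = R + L = 967 + j16.89 Ω = 967.1∠1.0° Ω.
Step 4 — Power factor: PF = cos(φ) = Re(Z)/|Z| = 967/967.15 = 0.9998.
Step 5 — Type: Im(Z) = 16.89 ⇒ lagging (phase φ = 1.0°).

PF = 0.9998 (lagging, φ = 1.0°)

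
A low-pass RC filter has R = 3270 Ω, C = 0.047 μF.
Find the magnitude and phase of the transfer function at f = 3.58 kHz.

Step 1 — Angular frequency: ω = 2π·3580 = 2.249e+04 rad/s.
Step 2 — Transfer function: H(jω) = 1/(1 + jωRC).
Step 3 — Denominator: 1 + jωRC = 1 + j·2.249e+04·3270·4.7e-08 = 1 + j3.457.
Step 4 — H = 0.07721 - j0.2669.
Step 5 — Magnitude: |H| = 0.2779 (-11.1 dB); phase: φ = -73.9°.

|H| = 0.2779 (-11.1 dB), φ = -73.9°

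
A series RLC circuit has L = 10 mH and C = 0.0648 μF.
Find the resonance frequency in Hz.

Step 1 — Resonance condition Im(Z)=0 gives ω₀ = 1/√(LC).
Step 2 — ω₀ = 1/√(0.01·6.48e-08) = 3.928e+04 rad/s.
Step 3 — f₀ = ω₀/(2π) = 6252 Hz.

f₀ = 6252 Hz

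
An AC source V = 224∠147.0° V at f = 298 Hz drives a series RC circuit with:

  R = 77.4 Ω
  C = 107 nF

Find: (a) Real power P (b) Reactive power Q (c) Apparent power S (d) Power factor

Step 1 — Angular frequency: ω = 2π·f = 2π·298 = 1872 rad/s.
Step 2 — Component impedances:
  R: Z = R = 77.4 Ω
  C: Z = 1/(jωC) = -j/(ω·C) = 0 - j4991 Ω
Step 3 — Series combination: Z_total = R + C = 77.4 - j4991 Ω = 4992∠-89.1° Ω.
Step 4 — Source phasor: V = 224∠147.0° V = -187.9 + j122 V.
Step 5 — Current: I = V / Z = -0.02502 - j0.03725 A = 0.04487∠-123.9° A.
Step 6 — Complex power: S = V·I* = 0.1558 - j10.05 VA.
Step 7 — Real power: P = Re(S) = 0.1558 W.
Step 8 — Reactive power: Q = Im(S) = -10.05 VAR.
Step 9 — Apparent power: |S| = 10.05 VA.
Step 10 — Power factor: PF = P/|S| = 0.0155 (leading).

(a) P = 0.1558 W  (b) Q = -10.05 VAR  (c) S = 10.05 VA  (d) PF = 0.0155 (leading)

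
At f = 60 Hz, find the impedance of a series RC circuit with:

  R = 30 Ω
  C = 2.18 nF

Step 1 — Angular frequency: ω = 2π·f = 2π·60 = 377 rad/s.
Step 2 — Component impedances:
  R: Z = R = 30 Ω
  C: Z = 1/(jωC) = -j/(ω·C) = 0 - j1.217e+06 Ω
Step 3 — Series combination: Z_total = R + C = 30 - j1.217e+06 Ω = 1.217e+06∠-90.0° Ω.

Z = 30 - j1.217e+06 Ω = 1.217e+06∠-90.0° Ω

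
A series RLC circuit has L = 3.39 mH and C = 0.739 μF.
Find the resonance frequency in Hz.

Step 1 — Resonance condition Im(Z)=0 gives ω₀ = 1/√(LC).
Step 2 — ω₀ = 1/√(0.00339·7.39e-07) = 1.998e+04 rad/s.
Step 3 — f₀ = ω₀/(2π) = 3180 Hz.

f₀ = 3180 Hz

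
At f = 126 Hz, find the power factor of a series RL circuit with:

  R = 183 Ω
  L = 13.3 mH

Step 1 — Angular frequency: ω = 2π·f = 2π·126 = 791.7 rad/s.
Step 2 — Component impedances:
  R: Z = R = 183 Ω
  L: Z = jωL = j·791.7·0.0133 = 0 + j10.53 Ω
Step 3 — Series combination: Z_total = R + L = 183 + j10.53 Ω = 183.3∠3.3° Ω.
Step 4 — Power factor: PF = cos(φ) = Re(Z)/|Z| = 183/183.303 = 0.9983.
Step 5 — Type: Im(Z) = 10.53 ⇒ lagging (phase φ = 3.3°).

PF = 0.9983 (lagging, φ = 3.3°)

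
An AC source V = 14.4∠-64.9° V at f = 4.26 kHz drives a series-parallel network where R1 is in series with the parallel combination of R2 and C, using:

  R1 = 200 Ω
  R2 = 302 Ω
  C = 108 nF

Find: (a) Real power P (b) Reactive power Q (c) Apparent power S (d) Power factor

Step 1 — Angular frequency: ω = 2π·f = 2π·4260 = 2.677e+04 rad/s.
Step 2 — Component impedances:
  R1: Z = R = 200 Ω
  R2: Z = R = 302 Ω
  C: Z = 1/(jωC) = -j/(ω·C) = 0 - j345.9 Ω
Step 3 — Parallel branch: R2 || C = 1/(1/R2 + 1/C) = 171.4 - j149.6 Ω.
Step 4 — Series with R1: Z_total = R1 + (R2 || C) = 371.4 - j149.6 Ω = 400.4∠-21.9° Ω.
Step 5 — Source phasor: V = 14.4∠-64.9° V = 6.108 - j13.04 V.
Step 6 — Current: I = V / Z = 0.02632 - j0.02451 A = 0.03597∠-43.0° A.
Step 7 — Complex power: S = V·I* = 0.4804 - j0.1935 VA.
Step 8 — Real power: P = Re(S) = 0.4804 W.
Step 9 — Reactive power: Q = Im(S) = -0.1935 VAR.
Step 10 — Apparent power: |S| = 0.5179 VA.
Step 11 — Power factor: PF = P/|S| = 0.9276 (leading).

(a) P = 0.4804 W  (b) Q = -0.1935 VAR  (c) S = 0.5179 VA  (d) PF = 0.9276 (leading)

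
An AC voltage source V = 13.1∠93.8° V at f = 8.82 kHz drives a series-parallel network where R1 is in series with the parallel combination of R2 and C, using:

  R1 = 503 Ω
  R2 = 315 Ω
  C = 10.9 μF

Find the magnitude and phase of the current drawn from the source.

Step 1 — Angular frequency: ω = 2π·f = 2π·8820 = 5.542e+04 rad/s.
Step 2 — Component impedances:
  R1: Z = R = 503 Ω
  R2: Z = R = 315 Ω
  C: Z = 1/(jωC) = -j/(ω·C) = 0 - j1.655 Ω
Step 3 — Parallel branch: R2 || C = 1/(1/R2 + 1/C) = 0.0087 - j1.655 Ω.
Step 4 — Series with R1: Z_total = R1 + (R2 || C) = 503 - j1.655 Ω = 503∠-0.2° Ω.
Step 5 — Source phasor: V = 13.1∠93.8° V = -0.8682 + j13.07 V.
Step 6 — Ohm's law: I = V / Z_total = (-0.8682 + j13.07) / (503 - j1.655) = -0.001811 + j0.02598 A.
Step 7 — Convert to polar: |I| = 0.02604 A, ∠I = 94.0°.

I = 0.02604∠94.0° A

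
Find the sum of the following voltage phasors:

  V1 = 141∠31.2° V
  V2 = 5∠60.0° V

Step 1 — Convert each phasor to rectangular form:
  V1 = 141·(cos(31.2°) + j·sin(31.2°)) = 120.6 + j73.04 V
  V2 = 5·(cos(60.0°) + j·sin(60.0°)) = 2.5 + j4.33 V
Step 2 — Sum components: V_total = 123.1 + j77.37 V.
Step 3 — Convert to polar: |V_total| = 145.4 V, ∠V_total = 32.1°.

V_total = 145.4∠32.1° V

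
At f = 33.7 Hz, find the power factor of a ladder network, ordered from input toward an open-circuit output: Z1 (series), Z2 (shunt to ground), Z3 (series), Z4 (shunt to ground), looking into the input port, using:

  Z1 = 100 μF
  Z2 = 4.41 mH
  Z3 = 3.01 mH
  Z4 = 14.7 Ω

Step 1 — Angular frequency: ω = 2π·f = 2π·33.7 = 211.7 rad/s.
Step 2 — Component impedances:
  Z1: Z = 1/(jωC) = -j/(ω·C) = 0 - j47.23 Ω
  Z2: Z = jωL = j·211.7·0.00441 = 0 + j0.9338 Ω
  Z3: Z = jωL = j·211.7·0.00301 = 0 + j0.6373 Ω
  Z4: Z = R = 14.7 Ω
Step 3 — Ladder network (open output): work backward from the far end, alternating series and parallel combinations. Z_in = 0.05865 - j46.3 Ω = 46.3∠-89.9° Ω.
Step 4 — Power factor: PF = cos(φ) = Re(Z)/|Z| = 0.05865/46.3 = 0.001267.
Step 5 — Type: Im(Z) = -46.3 ⇒ leading (phase φ = -89.9°).

PF = 0.001267 (leading, φ = -89.9°)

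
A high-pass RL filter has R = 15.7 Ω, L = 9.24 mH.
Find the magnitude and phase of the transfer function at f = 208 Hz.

Step 1 — Angular frequency: ω = 2π·208 = 1307 rad/s.
Step 2 — Transfer function: H(jω) = jωL/(R + jωL).
Step 3 — Numerator jωL = j·12.08; denominator R + jωL = 15.7 + j12.08.
Step 4 — H = 0.3717 + j0.4833.
Step 5 — Magnitude: |H| = 0.6097 (-4.3 dB); phase: φ = 52.4°.

|H| = 0.6097 (-4.3 dB), φ = 52.4°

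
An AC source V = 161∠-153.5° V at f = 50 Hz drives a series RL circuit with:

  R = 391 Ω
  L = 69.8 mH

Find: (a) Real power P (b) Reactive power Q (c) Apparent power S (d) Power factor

Step 1 — Angular frequency: ω = 2π·f = 2π·50 = 314.2 rad/s.
Step 2 — Component impedances:
  R: Z = R = 391 Ω
  L: Z = jωL = j·314.2·0.0698 = 0 + j21.93 Ω
Step 3 — Series combination: Z_total = R + L = 391 + j21.93 Ω = 391.6∠3.2° Ω.
Step 4 — Source phasor: V = 161∠-153.5° V = -144.1 - j71.84 V.
Step 5 — Current: I = V / Z = -0.3776 - j0.1626 A = 0.4111∠-156.7° A.
Step 6 — Complex power: S = V·I* = 66.09 + j3.706 VA.
Step 7 — Real power: P = Re(S) = 66.09 W.
Step 8 — Reactive power: Q = Im(S) = 3.706 VAR.
Step 9 — Apparent power: |S| = 66.19 VA.
Step 10 — Power factor: PF = P/|S| = 0.9984 (lagging).

(a) P = 66.09 W  (b) Q = 3.706 VAR  (c) S = 66.19 VA  (d) PF = 0.9984 (lagging)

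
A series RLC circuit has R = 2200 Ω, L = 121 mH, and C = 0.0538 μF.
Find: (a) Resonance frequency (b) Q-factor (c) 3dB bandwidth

Step 1 — Resonance: ω₀ = 1/√(LC) = 1/√(0.121·5.38e-08) = 1.239e+04 rad/s.
Step 2 — f₀ = ω₀/(2π) = 1973 Hz.
Step 3 — Series Q: Q = ω₀L/R = 1.239e+04·0.121/2200 = 0.6817.
Step 4 — Bandwidth: Δω = ω₀/Q = 1.818e+04 rad/s; BW = Δω/(2π) = 2894 Hz.

(a) f₀ = 1973 Hz  (b) Q = 0.6817  (c) BW = 2894 Hz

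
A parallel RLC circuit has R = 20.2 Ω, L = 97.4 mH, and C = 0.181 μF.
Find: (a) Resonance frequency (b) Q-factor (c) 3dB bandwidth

Step 1 — Resonance: ω₀ = 1/√(LC) = 1/√(0.0974·1.81e-07) = 7531 rad/s.
Step 2 — f₀ = ω₀/(2π) = 1199 Hz.
Step 3 — Parallel Q: Q = R/(ω₀L) = 20.2/(7531·0.0974) = 0.02754.
Step 4 — Bandwidth: Δω = ω₀/Q = 2.735e+05 rad/s; BW = Δω/(2π) = 4.353e+04 Hz.

(a) f₀ = 1199 Hz  (b) Q = 0.02754  (c) BW = 4.353e+04 Hz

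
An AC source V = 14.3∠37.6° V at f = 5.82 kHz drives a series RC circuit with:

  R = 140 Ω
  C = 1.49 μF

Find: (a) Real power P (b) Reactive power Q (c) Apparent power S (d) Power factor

Step 1 — Angular frequency: ω = 2π·f = 2π·5820 = 3.657e+04 rad/s.
Step 2 — Component impedances:
  R: Z = R = 140 Ω
  C: Z = 1/(jωC) = -j/(ω·C) = 0 - j18.35 Ω
Step 3 — Series combination: Z_total = R + C = 140 - j18.35 Ω = 141.2∠-7.5° Ω.
Step 4 — Source phasor: V = 14.3∠37.6° V = 11.33 + j8.725 V.
Step 5 — Current: I = V / Z = 0.07153 + j0.0717 A = 0.1013∠45.1° A.
Step 6 — Complex power: S = V·I* = 1.436 - j0.1882 VA.
Step 7 — Real power: P = Re(S) = 1.436 W.
Step 8 — Reactive power: Q = Im(S) = -0.1882 VAR.
Step 9 — Apparent power: |S| = 1.448 VA.
Step 10 — Power factor: PF = P/|S| = 0.9915 (leading).

(a) P = 1.436 W  (b) Q = -0.1882 VAR  (c) S = 1.448 VA  (d) PF = 0.9915 (leading)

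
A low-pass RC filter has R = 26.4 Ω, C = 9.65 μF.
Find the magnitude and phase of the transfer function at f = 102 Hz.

Step 1 — Angular frequency: ω = 2π·102 = 640.9 rad/s.
Step 2 — Transfer function: H(jω) = 1/(1 + jωRC).
Step 3 — Denominator: 1 + jωRC = 1 + j·640.9·26.4·9.65e-06 = 1 + j0.1633.
Step 4 — H = 0.974 - j0.159.
Step 5 — Magnitude: |H| = 0.9869 (-0.1 dB); phase: φ = -9.3°.

|H| = 0.9869 (-0.1 dB), φ = -9.3°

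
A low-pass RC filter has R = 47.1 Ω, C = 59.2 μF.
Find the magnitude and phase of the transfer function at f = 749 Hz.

Step 1 — Angular frequency: ω = 2π·749 = 4706 rad/s.
Step 2 — Transfer function: H(jω) = 1/(1 + jωRC).
Step 3 — Denominator: 1 + jωRC = 1 + j·4706·47.1·5.92e-05 = 1 + j13.12.
Step 4 — H = 0.005774 - j0.07577.
Step 5 — Magnitude: |H| = 0.07599 (-22.4 dB); phase: φ = -85.6°.

|H| = 0.07599 (-22.4 dB), φ = -85.6°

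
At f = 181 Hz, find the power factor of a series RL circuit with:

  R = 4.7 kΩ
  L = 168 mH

Step 1 — Angular frequency: ω = 2π·f = 2π·181 = 1137 rad/s.
Step 2 — Component impedances:
  R: Z = R = 4700 Ω
  L: Z = jωL = j·1137·0.168 = 0 + j191.1 Ω
Step 3 — Series combination: Z_total = R + L = 4700 + j191.1 Ω = 4704∠2.3° Ω.
Step 4 — Power factor: PF = cos(φ) = Re(Z)/|Z| = 4700/4703.9 = 0.9992.
Step 5 — Type: Im(Z) = 191.1 ⇒ lagging (phase φ = 2.3°).

PF = 0.9992 (lagging, φ = 2.3°)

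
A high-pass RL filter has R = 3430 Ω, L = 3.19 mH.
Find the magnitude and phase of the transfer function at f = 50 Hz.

Step 1 — Angular frequency: ω = 2π·50 = 314.2 rad/s.
Step 2 — Transfer function: H(jω) = jωL/(R + jωL).
Step 3 — Numerator jωL = j·1.002; denominator R + jωL = 3430 + j1.002.
Step 4 — H = 8.537e-08 + j0.0002922.
Step 5 — Magnitude: |H| = 0.0002922 (-70.7 dB); phase: φ = 90.0°.

|H| = 0.0002922 (-70.7 dB), φ = 90.0°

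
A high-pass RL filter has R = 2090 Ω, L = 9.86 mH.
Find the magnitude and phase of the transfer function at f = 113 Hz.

Step 1 — Angular frequency: ω = 2π·113 = 710 rad/s.
Step 2 — Transfer function: H(jω) = jωL/(R + jωL).
Step 3 — Numerator jωL = j·7.001; denominator R + jωL = 2090 + j7.001.
Step 4 — H = 1.122e-05 + j0.00335.
Step 5 — Magnitude: |H| = 0.00335 (-49.5 dB); phase: φ = 89.8°.

|H| = 0.00335 (-49.5 dB), φ = 89.8°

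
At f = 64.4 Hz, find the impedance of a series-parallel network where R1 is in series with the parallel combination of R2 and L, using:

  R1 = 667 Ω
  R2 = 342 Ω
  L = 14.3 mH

Step 1 — Angular frequency: ω = 2π·f = 2π·64.4 = 404.6 rad/s.
Step 2 — Component impedances:
  R1: Z = R = 667 Ω
  R2: Z = R = 342 Ω
  L: Z = jωL = j·404.6·0.0143 = 0 + j5.786 Ω
Step 3 — Parallel branch: R2 || L = 1/(1/R2 + 1/L) = 0.09787 + j5.785 Ω.
Step 4 — Series with R1: Z_total = R1 + (R2 || L) = 667.1 + j5.785 Ω = 667.1∠0.5° Ω.

Z = 667.1 + j5.785 Ω = 667.1∠0.5° Ω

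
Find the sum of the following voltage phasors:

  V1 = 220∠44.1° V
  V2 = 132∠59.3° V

Step 1 — Convert each phasor to rectangular form:
  V1 = 220·(cos(44.1°) + j·sin(44.1°)) = 158 + j153.1 V
  V2 = 132·(cos(59.3°) + j·sin(59.3°)) = 67.39 + j113.5 V
Step 2 — Sum components: V_total = 225.4 + j266.6 V.
Step 3 — Convert to polar: |V_total| = 349.1 V, ∠V_total = 49.8°.

V_total = 349.1∠49.8° V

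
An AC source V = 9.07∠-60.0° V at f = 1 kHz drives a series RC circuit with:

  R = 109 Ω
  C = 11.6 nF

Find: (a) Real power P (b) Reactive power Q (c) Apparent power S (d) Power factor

Step 1 — Angular frequency: ω = 2π·f = 2π·1000 = 6283 rad/s.
Step 2 — Component impedances:
  R: Z = R = 109 Ω
  C: Z = 1/(jωC) = -j/(ω·C) = 0 - j1.372e+04 Ω
Step 3 — Series combination: Z_total = R + C = 109 - j1.372e+04 Ω = 1.372e+04∠-89.5° Ω.
Step 4 — Source phasor: V = 9.07∠-60.0° V = 4.535 - j7.855 V.
Step 5 — Current: I = V / Z = 0.0005751 + j0.000326 A = 0.000661∠29.5° A.
Step 6 — Complex power: S = V·I* = 4.763e-05 - j0.005995 VA.
Step 7 — Real power: P = Re(S) = 4.763e-05 W.
Step 8 — Reactive power: Q = Im(S) = -0.005995 VAR.
Step 9 — Apparent power: |S| = 0.005996 VA.
Step 10 — Power factor: PF = P/|S| = 0.007944 (leading).

(a) P = 4.763e-05 W  (b) Q = -0.005995 VAR  (c) S = 0.005996 VA  (d) PF = 0.007944 (leading)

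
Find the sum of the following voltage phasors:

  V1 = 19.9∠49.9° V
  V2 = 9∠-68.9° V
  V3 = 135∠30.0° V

Step 1 — Convert each phasor to rectangular form:
  V1 = 19.9·(cos(49.9°) + j·sin(49.9°)) = 12.82 + j15.22 V
  V2 = 9·(cos(-68.9°) + j·sin(-68.9°)) = 3.24 - j8.397 V
  V3 = 135·(cos(30.0°) + j·sin(30.0°)) = 116.9 + j67.5 V
Step 2 — Sum components: V_total = 133 + j74.33 V.
Step 3 — Convert to polar: |V_total| = 152.3 V, ∠V_total = 29.2°.

V_total = 152.3∠29.2° V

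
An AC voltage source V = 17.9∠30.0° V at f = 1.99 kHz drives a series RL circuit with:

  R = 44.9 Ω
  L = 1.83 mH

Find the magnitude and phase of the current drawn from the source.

Step 1 — Angular frequency: ω = 2π·f = 2π·1990 = 1.25e+04 rad/s.
Step 2 — Component impedances:
  R: Z = R = 44.9 Ω
  L: Z = jωL = j·1.25e+04·0.00183 = 0 + j22.88 Ω
Step 3 — Series combination: Z_total = R + L = 44.9 + j22.88 Ω = 50.39∠27.0° Ω.
Step 4 — Source phasor: V = 17.9∠30.0° V = 15.5 + j8.95 V.
Step 5 — Ohm's law: I = V / Z_total = (15.5 + j8.95) / (44.9 + j22.88) = 0.3547 + j0.01857 A.
Step 6 — Convert to polar: |I| = 0.3552 A, ∠I = 3.0°.

I = 0.3552∠3.0° A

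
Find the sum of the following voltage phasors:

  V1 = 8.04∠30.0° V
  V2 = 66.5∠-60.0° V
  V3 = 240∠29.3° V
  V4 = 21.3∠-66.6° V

Step 1 — Convert each phasor to rectangular form:
  V1 = 8.04·(cos(30.0°) + j·sin(30.0°)) = 6.963 + j4.02 V
  V2 = 66.5·(cos(-60.0°) + j·sin(-60.0°)) = 33.25 - j57.59 V
  V3 = 240·(cos(29.3°) + j·sin(29.3°)) = 209.3 + j117.5 V
  V4 = 21.3·(cos(-66.6°) + j·sin(-66.6°)) = 8.459 - j19.55 V
Step 2 — Sum components: V_total = 258 + j44.33 V.
Step 3 — Convert to polar: |V_total| = 261.8 V, ∠V_total = 9.8°.

V_total = 261.8∠9.8° V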